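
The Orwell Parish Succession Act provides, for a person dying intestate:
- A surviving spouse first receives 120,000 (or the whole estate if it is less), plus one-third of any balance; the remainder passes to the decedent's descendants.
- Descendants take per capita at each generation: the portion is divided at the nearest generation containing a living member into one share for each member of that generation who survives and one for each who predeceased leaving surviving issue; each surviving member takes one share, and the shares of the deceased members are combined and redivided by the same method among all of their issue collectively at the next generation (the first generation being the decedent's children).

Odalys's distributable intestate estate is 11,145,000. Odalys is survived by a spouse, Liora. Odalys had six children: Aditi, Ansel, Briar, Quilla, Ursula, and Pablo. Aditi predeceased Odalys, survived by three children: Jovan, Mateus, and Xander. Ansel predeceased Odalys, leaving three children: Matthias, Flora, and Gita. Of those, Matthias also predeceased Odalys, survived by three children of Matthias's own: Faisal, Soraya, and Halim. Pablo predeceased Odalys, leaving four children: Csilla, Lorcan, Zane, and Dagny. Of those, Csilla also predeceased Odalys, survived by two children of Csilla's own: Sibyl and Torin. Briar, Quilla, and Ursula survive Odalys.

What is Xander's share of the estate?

Xander receives 367,500.

Liora first takes 120,000, leaving a balance of 11,025,000. Liora then takes one-third of the balance (3,675,000), for a total of 3,795,000. The remaining 7,350,000 passes to the descendants.
The descendants' portion (7,350,000) is divided at the children's generation into 6 shares of 1,225,000. Briar, Quilla, and Ursula each take 1,225,000. The 3 shares of the deceased (Aditi, Ansel, and Pablo) are combined into a pool of 3,675,000.
That pool (3,675,000) is divided at the grandchildren's generation into 10 shares of 367,500. Jovan, Mateus, Xander, Flora, Gita, Lorcan, Zane, and Dagny each take 367,500. The 2 shares of the deceased (Matthias and Csilla) are combined into a pool of 735,000.
That pool (735,000) is divided at the great-grandchildren's generation equally among Faisal, Soraya, Halim, Sibyl, and Torin: 147,000 each.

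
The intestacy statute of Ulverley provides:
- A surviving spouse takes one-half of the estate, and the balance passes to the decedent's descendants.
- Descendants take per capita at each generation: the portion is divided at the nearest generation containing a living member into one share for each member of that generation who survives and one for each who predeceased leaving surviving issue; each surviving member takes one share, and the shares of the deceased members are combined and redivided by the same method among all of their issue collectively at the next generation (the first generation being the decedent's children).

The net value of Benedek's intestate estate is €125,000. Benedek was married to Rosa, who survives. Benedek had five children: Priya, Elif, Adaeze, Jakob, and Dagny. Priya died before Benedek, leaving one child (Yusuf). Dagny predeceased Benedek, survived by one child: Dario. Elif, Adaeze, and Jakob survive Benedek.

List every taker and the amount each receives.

Rosa: €62,500; Yusuf: €12,500; Elif: €12,500; Adaeze: €12,500; Jakob: €12,500; Dario: €12,500

Rosa takes one-half of €125,000 = €62,500. The remaining €62,500 passes to the descendants.
The descendants' portion (€62,500) is divided at the children's generation into 5 shares of €12,500. Elif, Adaeze, and Jakob each take €12,500. The 2 shares of the deceased (Priya and Dagny) are combined into a pool of €25,000.
That pool (€25,000) is divided at the grandchildren's generation equally among Yusuf and Dario: €12,500 each.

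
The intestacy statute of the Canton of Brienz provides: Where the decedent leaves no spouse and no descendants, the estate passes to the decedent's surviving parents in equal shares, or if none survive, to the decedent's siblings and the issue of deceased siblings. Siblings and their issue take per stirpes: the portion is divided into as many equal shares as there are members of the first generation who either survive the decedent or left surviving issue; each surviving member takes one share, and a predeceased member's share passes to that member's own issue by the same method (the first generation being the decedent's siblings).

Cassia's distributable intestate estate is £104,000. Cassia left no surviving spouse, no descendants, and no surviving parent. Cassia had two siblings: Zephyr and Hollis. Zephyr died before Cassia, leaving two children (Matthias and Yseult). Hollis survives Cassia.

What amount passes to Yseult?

The entire £104,000 passes to the siblings and their issue.
That amount (£104,000) is divided into 2 shares of £52,000: Hollis takes £52,000; Zephyr's £52,000 share passes to Zephyr's issue.
Zephyr's share (£52,000) is divided into 2 shares of £26,000: Matthias and Yseult each take £26,000.

Yseult receives £26,000.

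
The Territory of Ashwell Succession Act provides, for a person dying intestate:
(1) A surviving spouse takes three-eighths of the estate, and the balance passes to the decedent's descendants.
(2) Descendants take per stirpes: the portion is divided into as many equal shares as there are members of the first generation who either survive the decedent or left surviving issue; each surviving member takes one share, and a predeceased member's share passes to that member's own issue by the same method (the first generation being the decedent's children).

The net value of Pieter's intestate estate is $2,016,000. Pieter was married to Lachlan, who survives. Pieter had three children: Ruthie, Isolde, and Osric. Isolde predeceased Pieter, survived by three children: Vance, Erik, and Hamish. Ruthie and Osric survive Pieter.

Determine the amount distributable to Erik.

Erik receives $140,000.

Lachlan takes three-eighths of $2,016,000 = $756,000. The remaining $1,260,000 passes to the descendants.
The descendants' portion ($1,260,000) is divided into 3 shares of $420,000: Ruthie and Osric each take $420,000; Isolde's $420,000 share passes to Isolde's issue.
Isolde's share ($420,000) is divided into 3 shares of $140,000: Vance, Erik, and Hamish each take $140,000.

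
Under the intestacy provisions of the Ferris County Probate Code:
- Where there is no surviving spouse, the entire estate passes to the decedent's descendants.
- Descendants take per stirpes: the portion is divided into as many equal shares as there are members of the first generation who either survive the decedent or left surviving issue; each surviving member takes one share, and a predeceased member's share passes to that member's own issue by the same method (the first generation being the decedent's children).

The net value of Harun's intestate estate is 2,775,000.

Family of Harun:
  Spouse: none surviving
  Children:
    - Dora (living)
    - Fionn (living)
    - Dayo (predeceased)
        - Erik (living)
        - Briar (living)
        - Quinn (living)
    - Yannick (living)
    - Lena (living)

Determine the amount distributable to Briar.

Briar receives 185,000.

The entire 2,775,000 passes to the descendants.
That amount (2,775,000) is divided into 5 shares of 555,000: Dora, Fionn, Yannick, and Lena each take 555,000; Dayo's 555,000 share passes to Dayo's issue.
Dayo's share (555,000) is divided into 3 shares of 185,000: Erik, Briar, and Quinn each take 185,000.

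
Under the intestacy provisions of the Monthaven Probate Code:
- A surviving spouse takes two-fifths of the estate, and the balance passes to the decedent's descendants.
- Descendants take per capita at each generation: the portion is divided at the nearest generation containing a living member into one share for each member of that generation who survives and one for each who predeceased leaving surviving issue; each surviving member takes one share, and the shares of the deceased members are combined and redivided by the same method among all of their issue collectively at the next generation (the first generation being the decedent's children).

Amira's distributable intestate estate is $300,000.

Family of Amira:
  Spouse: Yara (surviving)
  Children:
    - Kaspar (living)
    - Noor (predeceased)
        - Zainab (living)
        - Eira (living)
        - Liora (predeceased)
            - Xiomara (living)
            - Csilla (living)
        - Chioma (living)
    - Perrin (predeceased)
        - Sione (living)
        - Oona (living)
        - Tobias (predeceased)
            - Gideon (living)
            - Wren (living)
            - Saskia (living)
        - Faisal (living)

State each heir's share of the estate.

Yara: $120,000; Kaspar: $60,000; Zainab: $15,000; Eira: $15,000; Xiomara: $6,000; Csilla: $6,000; Chioma: $15,000; Sione: $15,000; Oona: $15,000; Gideon: $6,000; Wren: $6,000; Saskia: $6,000; Faisal: $15,000

Yara takes two-fifths of $300,000 = $120,000. The remaining $180,000 passes to the descendants.
The descendants' portion ($180,000) is divided at the children's generation into 3 shares of $60,000. Kaspar takes $60,000. The 2 shares of the deceased (Noor and Perrin) are combined into a pool of $120,000.
That pool ($120,000) is divided at the grandchildren's generation into 8 shares of $15,000. Zainab, Eira, Chioma, Sione, Oona, and Faisal each take $15,000. The 2 shares of the deceased (Liora and Tobias) are combined into a pool of $30,000.
That pool ($30,000) is divided at the great-grandchildren's generation equally among Xiomara, Csilla, Gideon, Wren, and Saskia: $6,000 each.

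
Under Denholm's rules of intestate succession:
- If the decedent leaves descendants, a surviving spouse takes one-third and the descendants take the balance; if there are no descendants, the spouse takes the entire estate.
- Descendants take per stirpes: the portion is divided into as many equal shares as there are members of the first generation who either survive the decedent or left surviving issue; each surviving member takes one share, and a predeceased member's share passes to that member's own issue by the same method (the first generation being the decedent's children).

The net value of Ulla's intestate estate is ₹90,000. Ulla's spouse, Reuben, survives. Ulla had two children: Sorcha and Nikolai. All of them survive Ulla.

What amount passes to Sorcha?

Sorcha receives ₹30,000.

Reuben takes one-third of ₹90,000 = ₹30,000. The remaining ₹60,000 passes to the descendants.
The descendants' portion (₹60,000) is divided into 2 shares of ₹30,000: Sorcha and Nikolai each take ₹30,000.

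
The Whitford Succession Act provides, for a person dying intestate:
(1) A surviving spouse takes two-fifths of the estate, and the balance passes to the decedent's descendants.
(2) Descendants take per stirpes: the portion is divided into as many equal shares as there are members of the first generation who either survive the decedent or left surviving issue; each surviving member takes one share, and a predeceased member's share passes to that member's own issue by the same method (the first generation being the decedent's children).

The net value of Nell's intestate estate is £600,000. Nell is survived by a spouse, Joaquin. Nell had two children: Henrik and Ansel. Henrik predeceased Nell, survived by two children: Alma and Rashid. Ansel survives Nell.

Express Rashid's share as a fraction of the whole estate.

Rashid receives 3/20 of the estate.

Joaquin takes two-fifths of £600,000 = £240,000. The remaining £360,000 passes to the descendants.
The descendants' portion (£360,000) is divided into 2 shares of £180,000: Ansel takes £180,000; Henrik's £180,000 share passes to Henrik's issue.
Henrik's share (£180,000) is divided into 2 shares of £90,000: Alma and Rashid each take £90,000.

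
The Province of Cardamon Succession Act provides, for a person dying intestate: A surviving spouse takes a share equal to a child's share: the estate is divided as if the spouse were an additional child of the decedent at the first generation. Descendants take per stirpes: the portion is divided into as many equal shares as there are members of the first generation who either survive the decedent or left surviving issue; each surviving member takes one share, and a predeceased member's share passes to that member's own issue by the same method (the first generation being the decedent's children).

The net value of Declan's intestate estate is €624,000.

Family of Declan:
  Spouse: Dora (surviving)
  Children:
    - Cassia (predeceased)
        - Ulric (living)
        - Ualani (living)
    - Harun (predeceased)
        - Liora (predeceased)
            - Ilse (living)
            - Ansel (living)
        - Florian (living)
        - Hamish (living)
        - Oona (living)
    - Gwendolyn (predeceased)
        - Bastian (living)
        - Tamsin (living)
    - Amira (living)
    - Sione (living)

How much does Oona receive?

The spouse counts as an additional share at the children's level, so there are 6 primary shares of €104,000. Dora takes one such share (€104,000).
The children's combined portion (€520,000) is divided into 5 shares of €104,000: Amira and Sione each take €104,000; Cassia's €104,000 share passes to Cassia's issue; Harun's €104,000 share passes to Harun's issue; Gwendolyn's €104,000 share passes to Gwendolyn's issue.
Cassia's share (€104,000) is divided into 2 shares of €52,000: Ulric and Ualani each take €52,000.
Harun's share (€104,000) is divided into 4 shares of €26,000: Florian, Hamish, and Oona each take €26,000; Liora's €26,000 share passes to Liora's issue.
Liora's share (€26,000) is divided into 2 shares of €13,000: Ilse and Ansel each take €13,000.
Gwendolyn's share (€104,000) is divided into 2 shares of €52,000: Bastian and Tamsin each take €52,000.

Oona receives €26,000.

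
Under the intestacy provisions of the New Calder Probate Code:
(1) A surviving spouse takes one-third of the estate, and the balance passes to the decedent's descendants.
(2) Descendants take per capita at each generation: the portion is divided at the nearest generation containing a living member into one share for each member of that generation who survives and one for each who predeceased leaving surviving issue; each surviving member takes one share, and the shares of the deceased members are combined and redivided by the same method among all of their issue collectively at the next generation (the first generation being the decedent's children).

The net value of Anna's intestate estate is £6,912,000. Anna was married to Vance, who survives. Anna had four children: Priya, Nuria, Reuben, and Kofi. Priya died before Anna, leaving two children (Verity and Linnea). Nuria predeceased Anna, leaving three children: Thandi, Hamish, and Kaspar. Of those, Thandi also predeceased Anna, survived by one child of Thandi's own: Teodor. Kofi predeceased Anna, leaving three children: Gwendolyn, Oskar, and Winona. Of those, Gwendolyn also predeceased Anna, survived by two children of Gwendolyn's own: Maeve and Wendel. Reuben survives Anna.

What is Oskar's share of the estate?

Vance takes one-third of £6,912,000 = £2,304,000. The remaining £4,608,000 passes to the descendants.
The descendants' portion (£4,608,000) is divided at the children's generation into 4 shares of £1,152,000. Reuben takes £1,152,000. The 3 shares of the deceased (Priya, Nuria, and Kofi) are combined into a pool of £3,456,000.
That pool (£3,456,000) is divided at the grandchildren's generation into 8 shares of £432,000. Verity, Linnea, Hamish, Kaspar, Oskar, and Winona each take £432,000. The 2 shares of the deceased (Thandi and Gwendolyn) are combined into a pool of £864,000.
That pool (£864,000) is divided at the great-grandchildren's generation equally among Teodor, Maeve, and Wendel: £288,000 each.

Oskar receives £432,000.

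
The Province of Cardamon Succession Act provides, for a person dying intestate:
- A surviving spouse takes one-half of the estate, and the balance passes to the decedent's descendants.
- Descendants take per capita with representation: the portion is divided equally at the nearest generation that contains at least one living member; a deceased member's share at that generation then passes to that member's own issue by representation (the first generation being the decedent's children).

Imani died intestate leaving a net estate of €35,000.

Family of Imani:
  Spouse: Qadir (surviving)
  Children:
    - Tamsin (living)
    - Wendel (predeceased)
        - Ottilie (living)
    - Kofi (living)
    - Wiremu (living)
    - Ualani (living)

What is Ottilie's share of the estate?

Qadir takes one-half of €35,000 = €17,500. The remaining €17,500 passes to the descendants.
The descendants' portion (€17,500) is divided into 5 shares of €3,500: Tamsin, Kofi, Wiremu, and Ualani each take €3,500; Wendel's €3,500 share passes to Wendel's issue.
Wendel's share (€3,500) passes entirely to Ottilie.

Ottilie receives €3,500.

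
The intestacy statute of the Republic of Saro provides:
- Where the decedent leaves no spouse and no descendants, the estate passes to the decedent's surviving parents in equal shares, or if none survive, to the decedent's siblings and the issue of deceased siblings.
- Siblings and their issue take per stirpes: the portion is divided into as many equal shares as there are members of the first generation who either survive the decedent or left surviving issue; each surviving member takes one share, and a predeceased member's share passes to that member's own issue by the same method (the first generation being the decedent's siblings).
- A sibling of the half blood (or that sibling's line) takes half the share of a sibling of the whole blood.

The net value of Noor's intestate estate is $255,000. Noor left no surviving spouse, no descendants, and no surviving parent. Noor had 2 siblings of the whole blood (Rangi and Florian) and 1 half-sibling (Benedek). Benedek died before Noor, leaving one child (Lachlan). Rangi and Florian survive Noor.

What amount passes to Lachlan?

The entire $255,000 passes to the siblings and their issue.
Counting each half-blood sibling's line as half a unit, there are 5/2 units in $255,000, so one unit is $102,000. Whole-blood lines (Rangi and Florian) take $102,000 each; half-blood lines (Benedek) take $51,000 each.
Benedek's share ($51,000) passes entirely to Lachlan.

Lachlan receives $51,000.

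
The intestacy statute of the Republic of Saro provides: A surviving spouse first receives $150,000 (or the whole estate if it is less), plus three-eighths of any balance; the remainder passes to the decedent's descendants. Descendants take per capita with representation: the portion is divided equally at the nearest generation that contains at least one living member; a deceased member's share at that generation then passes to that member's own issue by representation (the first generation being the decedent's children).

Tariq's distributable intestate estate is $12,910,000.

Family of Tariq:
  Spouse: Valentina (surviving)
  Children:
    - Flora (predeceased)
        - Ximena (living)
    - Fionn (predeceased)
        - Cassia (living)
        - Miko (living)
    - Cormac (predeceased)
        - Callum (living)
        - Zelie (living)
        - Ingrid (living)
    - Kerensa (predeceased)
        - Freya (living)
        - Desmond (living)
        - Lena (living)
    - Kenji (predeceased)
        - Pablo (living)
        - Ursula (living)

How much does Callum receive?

Callum receives $725,000.

Valentina first takes $150,000, leaving a balance of $12,760,000. Valentina then takes three-eighths of the balance ($4,785,000), for a total of $4,935,000. The remaining $7,975,000 passes to the descendants.
No child survives, so the initial division is made at the grandchildren's generation.
The descendants' portion ($7,975,000) is divided into 11 shares of $725,000: Ximena, Cassia, Miko, Callum, Zelie, Ingrid, Freya, Desmond, Lena, Pablo, and Ursula each take $725,000.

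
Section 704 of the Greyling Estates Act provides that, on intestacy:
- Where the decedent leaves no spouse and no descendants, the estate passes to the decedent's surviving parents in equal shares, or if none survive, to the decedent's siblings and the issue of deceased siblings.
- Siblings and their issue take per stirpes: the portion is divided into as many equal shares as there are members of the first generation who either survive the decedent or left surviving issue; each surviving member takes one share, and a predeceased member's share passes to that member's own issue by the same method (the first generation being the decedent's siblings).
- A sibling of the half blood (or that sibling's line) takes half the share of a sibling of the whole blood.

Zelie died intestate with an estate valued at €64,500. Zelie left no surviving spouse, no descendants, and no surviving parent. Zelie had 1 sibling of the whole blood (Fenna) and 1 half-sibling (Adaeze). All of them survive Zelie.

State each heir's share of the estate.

The entire €64,500 passes to the siblings and their issue.
Counting each half-blood sibling's line as half a unit, there are 3/2 units in €64,500, so one unit is €43,000. Whole-blood lines (Fenna) take €43,000 each; half-blood lines (Adaeze) take €21,500 each.

Fenna: €43,000; Adaeze: €21,500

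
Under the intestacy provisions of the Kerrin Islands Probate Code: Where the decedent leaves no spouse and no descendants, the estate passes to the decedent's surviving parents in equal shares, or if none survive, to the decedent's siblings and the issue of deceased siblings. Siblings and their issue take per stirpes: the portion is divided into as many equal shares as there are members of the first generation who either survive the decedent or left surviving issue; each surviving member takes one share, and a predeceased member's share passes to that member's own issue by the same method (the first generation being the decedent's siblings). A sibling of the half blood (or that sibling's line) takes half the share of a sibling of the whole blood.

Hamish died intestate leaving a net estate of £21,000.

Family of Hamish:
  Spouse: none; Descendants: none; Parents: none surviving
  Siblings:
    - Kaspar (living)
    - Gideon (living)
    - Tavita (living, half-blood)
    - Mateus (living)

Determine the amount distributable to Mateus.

The entire £21,000 passes to the siblings and their issue.
Counting each half-blood sibling's line as half a unit, there are 7/2 units in £21,000, so one unit is £6,000. Whole-blood lines (Kaspar, Gideon, and Mateus) take £6,000 each; half-blood lines (Tavita) take £3,000 each.

Mateus receives £6,000.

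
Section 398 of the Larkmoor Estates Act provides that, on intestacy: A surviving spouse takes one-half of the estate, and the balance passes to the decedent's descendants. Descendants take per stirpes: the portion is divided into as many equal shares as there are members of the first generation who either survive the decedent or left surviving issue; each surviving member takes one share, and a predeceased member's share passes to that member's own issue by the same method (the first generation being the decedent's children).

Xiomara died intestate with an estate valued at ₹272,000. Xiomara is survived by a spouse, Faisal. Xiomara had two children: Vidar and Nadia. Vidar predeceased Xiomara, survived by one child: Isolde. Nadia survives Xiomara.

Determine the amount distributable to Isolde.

Faisal takes one-half of ₹272,000 = ₹136,000. The remaining ₹136,000 passes to the descendants.
The descendants' portion (₹136,000) is divided into 2 shares of ₹68,000: Nadia takes ₹68,000; Vidar's ₹68,000 share passes to Vidar's issue.
Vidar's share (₹68,000) passes entirely to Isolde.

Isolde receives ₹68,000.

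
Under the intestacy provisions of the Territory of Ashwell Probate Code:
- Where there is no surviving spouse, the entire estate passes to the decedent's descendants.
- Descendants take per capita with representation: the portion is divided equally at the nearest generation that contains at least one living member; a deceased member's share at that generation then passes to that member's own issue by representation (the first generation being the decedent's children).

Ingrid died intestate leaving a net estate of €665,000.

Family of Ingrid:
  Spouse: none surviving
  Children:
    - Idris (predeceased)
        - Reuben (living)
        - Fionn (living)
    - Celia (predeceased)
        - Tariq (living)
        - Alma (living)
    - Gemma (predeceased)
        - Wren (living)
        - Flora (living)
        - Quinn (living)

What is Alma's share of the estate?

The entire €665,000 passes to the descendants.
No child survives, so the initial division is made at the grandchildren's generation.
That amount (€665,000) is divided into 7 shares of €95,000: Reuben, Fionn, Tariq, Alma, Wren, Flora, and Quinn each take €95,000.

Alma receives €95,000.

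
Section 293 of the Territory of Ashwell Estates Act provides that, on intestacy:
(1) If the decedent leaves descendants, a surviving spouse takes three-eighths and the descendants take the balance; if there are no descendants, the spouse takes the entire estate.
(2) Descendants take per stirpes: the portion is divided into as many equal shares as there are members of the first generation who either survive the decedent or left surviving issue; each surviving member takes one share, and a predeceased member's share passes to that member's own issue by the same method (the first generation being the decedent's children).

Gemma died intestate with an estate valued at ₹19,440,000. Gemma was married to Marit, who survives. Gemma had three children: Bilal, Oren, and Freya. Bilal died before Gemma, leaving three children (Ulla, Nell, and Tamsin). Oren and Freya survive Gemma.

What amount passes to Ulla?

Marit takes three-eighths of ₹19,440,000 = ₹7,290,000. The remaining ₹12,150,000 passes to the descendants.
The descendants' portion (₹12,150,000) is divided into 3 shares of ₹4,050,000: Oren and Freya each take ₹4,050,000; Bilal's ₹4,050,000 share passes to Bilal's issue.
Bilal's share (₹4,050,000) is divided into 3 shares of ₹1,350,000: Ulla, Nell, and Tamsin each take ₹1,350,000.

Ulla receives ₹1,350,000.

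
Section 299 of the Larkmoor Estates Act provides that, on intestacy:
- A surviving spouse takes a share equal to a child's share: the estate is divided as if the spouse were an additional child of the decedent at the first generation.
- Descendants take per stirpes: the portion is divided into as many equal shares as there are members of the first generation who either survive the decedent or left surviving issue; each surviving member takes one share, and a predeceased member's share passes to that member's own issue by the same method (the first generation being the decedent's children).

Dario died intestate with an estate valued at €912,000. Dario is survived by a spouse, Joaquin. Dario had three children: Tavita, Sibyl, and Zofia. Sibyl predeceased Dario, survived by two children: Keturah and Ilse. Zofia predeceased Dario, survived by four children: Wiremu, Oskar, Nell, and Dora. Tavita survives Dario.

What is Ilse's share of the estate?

The spouse counts as an additional share at the children's level, so there are 4 primary shares of €228,000. Joaquin takes one such share (€228,000).
The children's combined portion (€684,000) is divided into 3 shares of €228,000: Tavita takes €228,000; Sibyl's €228,000 share passes to Sibyl's issue; Zofia's €228,000 share passes to Zofia's issue.
Sibyl's share (€228,000) is divided into 2 shares of €114,000: Keturah and Ilse each take €114,000.
Zofia's share (€228,000) is divided into 4 shares of €57,000: Wiremu, Oskar, Nell, and Dora each take €57,000.

Ilse receives €114,000.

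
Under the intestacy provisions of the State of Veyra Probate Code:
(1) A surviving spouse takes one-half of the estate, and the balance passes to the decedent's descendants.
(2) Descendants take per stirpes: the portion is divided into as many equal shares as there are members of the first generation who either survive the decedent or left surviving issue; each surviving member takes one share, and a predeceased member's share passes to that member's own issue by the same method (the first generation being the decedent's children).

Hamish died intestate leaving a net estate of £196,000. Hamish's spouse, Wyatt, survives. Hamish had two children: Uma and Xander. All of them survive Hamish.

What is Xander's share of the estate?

Xander receives £49,000.

Wyatt takes one-half of £196,000 = £98,000. The remaining £98,000 passes to the descendants.
The descendants' portion (£98,000) is divided into 2 shares of £49,000: Uma and Xander each take £49,000.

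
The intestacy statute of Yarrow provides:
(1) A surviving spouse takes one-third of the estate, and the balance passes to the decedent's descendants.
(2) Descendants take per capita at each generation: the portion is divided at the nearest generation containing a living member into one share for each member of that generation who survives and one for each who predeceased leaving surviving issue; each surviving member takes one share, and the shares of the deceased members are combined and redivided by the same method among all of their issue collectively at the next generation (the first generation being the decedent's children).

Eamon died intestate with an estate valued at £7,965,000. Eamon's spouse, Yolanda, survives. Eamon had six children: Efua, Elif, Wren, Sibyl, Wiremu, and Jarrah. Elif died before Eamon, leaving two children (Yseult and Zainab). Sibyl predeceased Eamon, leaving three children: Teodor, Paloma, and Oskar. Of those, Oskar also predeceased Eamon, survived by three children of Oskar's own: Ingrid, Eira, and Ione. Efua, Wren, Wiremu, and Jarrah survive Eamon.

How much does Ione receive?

Ione receives £118,000.

Yolanda takes one-third of £7,965,000 = £2,655,000. The remaining £5,310,000 passes to the descendants.
The descendants' portion (£5,310,000) is divided at the children's generation into 6 shares of £885,000. Efua, Wren, Wiremu, and Jarrah each take £885,000. The 2 shares of the deceased (Elif and Sibyl) are combined into a pool of £1,770,000.
That pool (£1,770,000) is divided at the grandchildren's generation into 5 shares of £354,000. Yseult, Zainab, Teodor, and Paloma each take £354,000. The remaining share for the deceased Oskar (£354,000) is carried to the next generation.
That pool (£354,000) is divided at the great-grandchildren's generation equally among Ingrid, Eira, and Ione: £118,000 each.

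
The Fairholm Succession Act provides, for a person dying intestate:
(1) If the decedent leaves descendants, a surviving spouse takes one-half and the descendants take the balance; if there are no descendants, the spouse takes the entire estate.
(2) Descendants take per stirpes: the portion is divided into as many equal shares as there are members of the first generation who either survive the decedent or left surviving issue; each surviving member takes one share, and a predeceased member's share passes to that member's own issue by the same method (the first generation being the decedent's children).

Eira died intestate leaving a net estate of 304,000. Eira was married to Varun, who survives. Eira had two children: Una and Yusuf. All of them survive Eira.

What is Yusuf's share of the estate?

Varun takes one-half of 304,000 = 152,000. The remaining 152,000 passes to the descendants.
The descendants' portion (152,000) is divided into 2 shares of 76,000: Una and Yusuf each take 76,000.

Yusuf receives 76,000.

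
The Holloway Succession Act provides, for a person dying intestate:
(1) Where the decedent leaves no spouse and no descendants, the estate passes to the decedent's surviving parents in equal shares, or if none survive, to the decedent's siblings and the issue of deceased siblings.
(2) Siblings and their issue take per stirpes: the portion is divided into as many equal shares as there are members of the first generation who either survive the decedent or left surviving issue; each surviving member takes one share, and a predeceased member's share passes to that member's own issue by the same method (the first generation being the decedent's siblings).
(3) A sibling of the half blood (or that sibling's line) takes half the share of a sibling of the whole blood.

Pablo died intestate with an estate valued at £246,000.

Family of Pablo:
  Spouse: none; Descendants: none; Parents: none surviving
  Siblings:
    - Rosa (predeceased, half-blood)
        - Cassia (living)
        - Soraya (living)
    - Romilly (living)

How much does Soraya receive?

Soraya receives £41,000.

The entire £246,000 passes to the siblings and their issue.
Counting each half-blood sibling's line as half a unit, there are 3/2 units in £246,000, so one unit is £164,000. Whole-blood lines (Romilly) take £164,000 each; half-blood lines (Rosa) take £82,000 each.
Rosa's share (£82,000) is divided into 2 shares of £41,000: Cassia and Soraya each take £41,000.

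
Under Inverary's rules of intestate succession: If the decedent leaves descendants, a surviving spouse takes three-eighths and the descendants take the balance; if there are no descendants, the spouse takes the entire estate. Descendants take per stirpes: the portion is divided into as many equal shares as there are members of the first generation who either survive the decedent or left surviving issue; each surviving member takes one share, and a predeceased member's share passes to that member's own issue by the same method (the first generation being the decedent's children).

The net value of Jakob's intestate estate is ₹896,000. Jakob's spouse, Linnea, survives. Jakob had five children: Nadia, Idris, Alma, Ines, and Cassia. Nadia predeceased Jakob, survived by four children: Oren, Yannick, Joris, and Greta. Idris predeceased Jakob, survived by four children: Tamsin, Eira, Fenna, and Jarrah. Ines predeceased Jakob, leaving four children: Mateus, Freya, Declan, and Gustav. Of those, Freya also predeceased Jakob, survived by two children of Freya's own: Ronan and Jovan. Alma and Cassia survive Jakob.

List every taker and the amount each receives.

Linnea: ₹336,000; Oren: ₹28,000; Yannick: ₹28,000; Joris: ₹28,000; Greta: ₹28,000; Tamsin: ₹28,000; Eira: ₹28,000; Fenna: ₹28,000; Jarrah: ₹28,000; Alma: ₹112,000; Mateus: ₹28,000; Ronan: ₹14,000; Jovan: ₹14,000; Declan: ₹28,000; Gustav: ₹28,000; Cassia: ₹112,000

Linnea takes three-eighths of ₹896,000 = ₹336,000. The remaining ₹560,000 passes to the descendants.
The descendants' portion (₹560,000) is divided into 5 shares of ₹112,000: Alma and Cassia each take ₹112,000; Nadia's ₹112,000 share passes to Nadia's issue; Idris's ₹112,000 share passes to Idris's issue; Ines's ₹112,000 share passes to Ines's issue.
Nadia's share (₹112,000) is divided into 4 shares of ₹28,000: Oren, Yannick, Joris, and Greta each take ₹28,000.
Idris's share (₹112,000) is divided into 4 shares of ₹28,000: Tamsin, Eira, Fenna, and Jarrah each take ₹28,000.
Ines's share (₹112,000) is divided into 4 shares of ₹28,000: Mateus, Declan, and Gustav each take ₹28,000; Freya's ₹28,000 share passes to Freya's issue.
Freya's share (₹28,000) is divided into 2 shares of ₹14,000: Ronan and Jovan each take ₹14,000.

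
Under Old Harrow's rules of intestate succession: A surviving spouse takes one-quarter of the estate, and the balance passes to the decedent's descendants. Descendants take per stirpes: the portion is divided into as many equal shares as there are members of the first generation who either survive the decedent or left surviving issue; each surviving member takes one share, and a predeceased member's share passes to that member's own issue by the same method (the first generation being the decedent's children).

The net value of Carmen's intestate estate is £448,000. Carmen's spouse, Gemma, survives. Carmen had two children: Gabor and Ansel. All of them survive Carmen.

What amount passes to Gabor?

Gabor receives £168,000.

Gemma takes one-quarter of £448,000 = £112,000. The remaining £336,000 passes to the descendants.
The descendants' portion (£336,000) is divided into 2 shares of £168,000: Gabor and Ansel each take £168,000.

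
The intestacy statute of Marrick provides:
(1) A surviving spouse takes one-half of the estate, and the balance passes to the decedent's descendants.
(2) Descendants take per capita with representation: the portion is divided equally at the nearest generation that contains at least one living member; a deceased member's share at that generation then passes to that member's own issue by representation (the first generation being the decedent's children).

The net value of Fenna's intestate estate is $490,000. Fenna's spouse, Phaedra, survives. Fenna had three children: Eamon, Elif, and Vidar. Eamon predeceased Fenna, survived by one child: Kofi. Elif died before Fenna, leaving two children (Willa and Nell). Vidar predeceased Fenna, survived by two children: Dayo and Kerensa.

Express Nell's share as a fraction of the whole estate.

Phaedra takes one-half of $490,000 = $245,000. The remaining $245,000 passes to the descendants.
No child survives, so the initial division is made at the grandchildren's generation.
The descendants' portion ($245,000) is divided into 5 shares of $49,000: Kofi, Willa, Nell, Dayo, and Kerensa each take $49,000.

Nell receives 1/10 of the estate.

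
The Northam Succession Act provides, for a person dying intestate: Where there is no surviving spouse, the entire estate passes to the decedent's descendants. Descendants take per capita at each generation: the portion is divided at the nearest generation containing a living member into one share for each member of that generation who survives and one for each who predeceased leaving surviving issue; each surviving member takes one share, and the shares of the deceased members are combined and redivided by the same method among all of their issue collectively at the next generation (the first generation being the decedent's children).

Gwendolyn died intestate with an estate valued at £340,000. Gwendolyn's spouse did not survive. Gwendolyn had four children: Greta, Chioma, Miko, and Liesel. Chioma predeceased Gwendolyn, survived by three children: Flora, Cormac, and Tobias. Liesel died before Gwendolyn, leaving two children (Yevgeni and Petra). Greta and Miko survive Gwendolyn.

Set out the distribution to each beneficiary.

The entire £340,000 passes to the descendants.
That amount (£340,000) is divided at the children's generation into 4 shares of £85,000. Greta and Miko each take £85,000. The 2 shares of the deceased (Chioma and Liesel) are combined into a pool of £170,000.
That pool (£170,000) is divided at the grandchildren's generation equally among Flora, Cormac, Tobias, Yevgeni, and Petra: £34,000 each.

Greta: £85,000; Flora: £34,000; Cormac: £34,000; Tobias: £34,000; Miko: £85,000; Yevgeni: £34,000; Petra: £34,000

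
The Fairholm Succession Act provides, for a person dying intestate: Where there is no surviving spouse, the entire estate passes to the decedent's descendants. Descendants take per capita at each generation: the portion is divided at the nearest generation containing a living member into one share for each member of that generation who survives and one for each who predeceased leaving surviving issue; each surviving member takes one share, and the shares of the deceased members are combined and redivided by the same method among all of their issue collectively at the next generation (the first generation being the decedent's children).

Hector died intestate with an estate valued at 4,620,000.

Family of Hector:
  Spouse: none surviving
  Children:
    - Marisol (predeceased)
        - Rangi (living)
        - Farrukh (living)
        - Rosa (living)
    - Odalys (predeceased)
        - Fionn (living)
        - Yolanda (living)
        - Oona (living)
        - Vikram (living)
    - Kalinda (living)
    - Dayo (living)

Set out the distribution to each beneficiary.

Rangi: 330,000; Farrukh: 330,000; Rosa: 330,000; Fionn: 330,000; Yolanda: 330,000; Oona: 330,000; Vikram: 330,000; Kalinda: 1,155,000; Dayo: 1,155,000

The entire 4,620,000 passes to the descendants.
That amount (4,620,000) is divided at the children's generation into 4 shares of 1,155,000. Kalinda and Dayo each take 1,155,000. The 2 shares of the deceased (Marisol and Odalys) are combined into a pool of 2,310,000.
That pool (2,310,000) is divided at the grandchildren's generation equally among Rangi, Farrukh, Rosa, Fionn, Yolanda, Oona, and Vikram: 330,000 each.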